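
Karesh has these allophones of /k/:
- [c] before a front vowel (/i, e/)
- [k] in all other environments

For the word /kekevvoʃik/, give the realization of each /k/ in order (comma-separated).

[c], [c], [k]

Occurrence 1 (position 1): before a front vowel (/i, e/) → [c].
Occurrence 2 (position 3): before a front vowel (/i, e/) → [c].
Occurrence 3 (position 10): no conditioning environment matches → elsewhere allophone [k].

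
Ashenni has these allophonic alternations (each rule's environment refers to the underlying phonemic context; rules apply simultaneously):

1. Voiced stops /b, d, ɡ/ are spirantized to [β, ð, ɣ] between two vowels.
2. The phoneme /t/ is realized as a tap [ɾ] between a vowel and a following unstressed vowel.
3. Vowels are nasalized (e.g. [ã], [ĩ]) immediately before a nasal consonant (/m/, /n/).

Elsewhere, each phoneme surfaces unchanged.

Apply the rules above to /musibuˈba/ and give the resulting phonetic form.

/m/ — not in any rule's target class → [m].
/u/ (between /m/ and /s/) fails the environment for rule 3, so it stays [u].
/s/ (between /u/ and /i/) is unaffected → [s].
/i/ (between /s/ and /b/) is in the target of rule 3 but the environment (before a nasal consonant) is not met → [i].
/b/ — between /i/ and /u/, between two vowels — surfaces as [β] (rule 1).
/u/ — between /b/ and /b/; rule 3 does not apply here → [u].
/b/ meets the environment for rule 1 (between two vowels) → [β].
/a/ (word-final): rule 3 targets it, but not before a nasal consonant → unchanged [a].

[musiβuˈβa]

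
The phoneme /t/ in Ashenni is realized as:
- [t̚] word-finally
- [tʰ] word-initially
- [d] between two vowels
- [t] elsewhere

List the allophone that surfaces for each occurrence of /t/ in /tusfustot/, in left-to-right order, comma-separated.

Occurrence 1 (position 1): word-initially → [tʰ].
Occurrence 2 (position 7): no conditioning environment matches → elsewhere allophone [t].
Occurrence 3 (position 9): word-finally → [t̚].

[tʰ], [t], [t̚]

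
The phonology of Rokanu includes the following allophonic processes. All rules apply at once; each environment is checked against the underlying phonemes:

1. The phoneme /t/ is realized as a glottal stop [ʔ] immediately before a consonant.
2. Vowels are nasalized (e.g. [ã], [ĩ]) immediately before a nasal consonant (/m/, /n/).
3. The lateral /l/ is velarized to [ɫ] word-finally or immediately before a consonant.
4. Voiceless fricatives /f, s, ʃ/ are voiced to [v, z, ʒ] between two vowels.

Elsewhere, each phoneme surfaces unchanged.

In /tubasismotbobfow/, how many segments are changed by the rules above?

2

Segments that undergo a rule: /s/ → [z] (rule 4); /t/ → [ʔ] (rule 1).
All other segments surface unchanged.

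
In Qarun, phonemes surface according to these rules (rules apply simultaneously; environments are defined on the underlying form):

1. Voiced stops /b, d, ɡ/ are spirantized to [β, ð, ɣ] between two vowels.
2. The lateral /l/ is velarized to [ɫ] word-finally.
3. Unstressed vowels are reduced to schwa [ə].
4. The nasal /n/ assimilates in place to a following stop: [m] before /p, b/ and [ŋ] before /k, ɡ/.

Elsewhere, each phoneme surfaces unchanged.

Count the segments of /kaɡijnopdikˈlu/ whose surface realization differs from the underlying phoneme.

Segments that undergo a rule: /a/ → [ə] (rule 3); /ɡ/ → [ɣ] (rule 1); /i/ → [ə] (rule 3); /o/ → [ə] (rule 3); /i/ → [ə] (rule 3).
All other segments surface unchanged.

5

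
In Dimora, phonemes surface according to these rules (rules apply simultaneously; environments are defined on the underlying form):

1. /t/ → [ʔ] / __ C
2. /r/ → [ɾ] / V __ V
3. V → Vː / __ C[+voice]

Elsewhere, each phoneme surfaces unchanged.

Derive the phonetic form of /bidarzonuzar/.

/b/ (word-initial) is unaffected → [b].
/i/ meets the environment for rule 3 (before a voiced consonant) → [iː].
/d/ — not in any rule's target class → [d].
/a/ (between /d/ and /r/) occurs before a voiced consonant → [aː] by rule 3.
/r/ (between /a/ and /z/) fails the environment for rule 2, so it stays [r].
/z/ (between /r/ and /o/) is unaffected → [z].
/o/ — between /z/ and /n/, before a voiced consonant — surfaces as [oː] (rule 3).
/n/ (between /o/ and /u/): no rule targets it → [n].
Rule 3 applies to /u/ (between /n/ and /z/: before a voiced consonant) → [uː].
/z/ stays [z].
/a/ meets the environment for rule 3 (before a voiced consonant) → [aː].
/r/ (word-final) fails the environment for rule 2, so it stays [r].

[biːdaːrzoːnuːzaːr]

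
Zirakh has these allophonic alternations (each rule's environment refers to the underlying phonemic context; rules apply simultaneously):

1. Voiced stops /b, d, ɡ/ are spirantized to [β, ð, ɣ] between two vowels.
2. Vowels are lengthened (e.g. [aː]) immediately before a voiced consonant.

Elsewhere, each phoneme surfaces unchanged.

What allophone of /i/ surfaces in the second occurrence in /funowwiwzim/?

/i/ meets the environment for rule 2 (before a voiced consonant) → [iː].

[iː]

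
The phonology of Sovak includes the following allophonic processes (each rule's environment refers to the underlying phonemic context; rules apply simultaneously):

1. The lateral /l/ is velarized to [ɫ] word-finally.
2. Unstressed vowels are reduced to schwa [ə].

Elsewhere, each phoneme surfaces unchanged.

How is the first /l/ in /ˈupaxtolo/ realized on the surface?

[l]

/l/ (between /o/ and /o/) is in the target of rule 1 but the environment (word-finally) is not met → [l].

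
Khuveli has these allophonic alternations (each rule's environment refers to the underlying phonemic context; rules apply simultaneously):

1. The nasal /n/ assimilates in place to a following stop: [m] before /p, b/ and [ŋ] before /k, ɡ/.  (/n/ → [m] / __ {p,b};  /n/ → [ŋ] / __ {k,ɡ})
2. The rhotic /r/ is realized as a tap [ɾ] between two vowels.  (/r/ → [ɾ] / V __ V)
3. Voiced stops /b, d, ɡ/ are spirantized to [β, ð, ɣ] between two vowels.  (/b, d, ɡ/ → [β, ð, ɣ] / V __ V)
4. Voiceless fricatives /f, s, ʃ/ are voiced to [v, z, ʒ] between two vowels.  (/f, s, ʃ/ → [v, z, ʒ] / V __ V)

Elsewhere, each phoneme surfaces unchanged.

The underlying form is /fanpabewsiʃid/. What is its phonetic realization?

/f/ (word-initial) fails the environment for rule 4, so it stays [f].
/n/ meets the environment for rule 1 (before a labial or velar stop) → [m].
/b/ (between /a/ and /e/) occurs between two vowels → [β] by rule 3.
/s/ — between /w/ and /i/; rule 4 does not apply here → [s].
/ʃ/ (between /i/ and /i/) occurs between two vowels → [ʒ] by rule 4.
/d/ (word-final) fails the environment for rule 3, so it stays [d].

[fampaβewsiʒid]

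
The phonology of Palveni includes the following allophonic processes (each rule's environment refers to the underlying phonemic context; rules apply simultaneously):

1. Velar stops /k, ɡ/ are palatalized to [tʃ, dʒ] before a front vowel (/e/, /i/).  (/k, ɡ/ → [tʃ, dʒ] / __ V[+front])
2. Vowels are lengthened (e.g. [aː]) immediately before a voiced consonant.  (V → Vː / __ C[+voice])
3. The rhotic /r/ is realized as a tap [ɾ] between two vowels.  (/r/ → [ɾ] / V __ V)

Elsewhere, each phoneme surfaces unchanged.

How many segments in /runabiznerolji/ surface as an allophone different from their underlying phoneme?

6

Segments that undergo a rule: /u/ → [uː] (rule 2); /a/ → [aː] (rule 2); /i/ → [iː] (rule 2); /e/ → [eː] (rule 2); /r/ → [ɾ] (rule 3); /o/ → [oː] (rule 2).
All other segments surface unchanged.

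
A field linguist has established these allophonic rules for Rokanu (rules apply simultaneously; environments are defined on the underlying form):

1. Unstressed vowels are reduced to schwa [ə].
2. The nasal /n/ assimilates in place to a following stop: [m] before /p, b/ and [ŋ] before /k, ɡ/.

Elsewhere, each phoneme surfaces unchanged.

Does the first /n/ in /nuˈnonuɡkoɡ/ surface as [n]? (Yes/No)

Yes

/n/ — word-initial; rule 2 does not apply here → [n].
The actual realization is [n], which matches [n].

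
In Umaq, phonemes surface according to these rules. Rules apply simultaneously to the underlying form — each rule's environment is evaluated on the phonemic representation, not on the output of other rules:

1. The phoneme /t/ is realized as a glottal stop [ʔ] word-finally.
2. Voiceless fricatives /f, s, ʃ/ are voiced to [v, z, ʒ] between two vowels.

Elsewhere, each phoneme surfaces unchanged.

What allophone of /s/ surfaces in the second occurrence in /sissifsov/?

/s/ (between /i/ and /s/) fails the environment for rule 2, so it stays [s].

[s]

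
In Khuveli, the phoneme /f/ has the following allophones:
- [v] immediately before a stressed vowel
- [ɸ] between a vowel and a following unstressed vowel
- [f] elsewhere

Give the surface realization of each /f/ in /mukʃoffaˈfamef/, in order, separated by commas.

[f], [f], [v], [f]

Occurrence 1 (position 6): no conditioning environment matches → elsewhere allophone [f].
Occurrence 2 (position 7): no conditioning environment matches → elsewhere allophone [f].
Occurrence 3 (position 9): immediately before a stressed vowel → [v].
Occurrence 4 (position 13): no conditioning environment matches → elsewhere allophone [f].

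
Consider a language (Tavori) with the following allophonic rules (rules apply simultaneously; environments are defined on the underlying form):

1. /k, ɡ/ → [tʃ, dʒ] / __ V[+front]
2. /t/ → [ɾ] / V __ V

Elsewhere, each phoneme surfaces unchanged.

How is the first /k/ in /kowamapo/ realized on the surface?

[k]

/k/ (word-initial) is in the target of rule 1 but the environment (before a front vowel) is not met → [k].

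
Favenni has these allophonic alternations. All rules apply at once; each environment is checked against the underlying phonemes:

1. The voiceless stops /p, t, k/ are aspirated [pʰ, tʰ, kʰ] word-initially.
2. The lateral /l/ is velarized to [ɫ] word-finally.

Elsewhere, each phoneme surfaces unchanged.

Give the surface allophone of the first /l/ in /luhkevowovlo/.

[l]

/l/ — word-initial; rule 2 does not apply here → [l].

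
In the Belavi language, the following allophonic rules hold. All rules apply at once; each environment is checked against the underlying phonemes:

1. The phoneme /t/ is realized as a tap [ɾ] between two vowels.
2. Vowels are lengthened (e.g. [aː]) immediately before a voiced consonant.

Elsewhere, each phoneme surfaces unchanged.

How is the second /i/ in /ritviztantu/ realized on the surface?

/i/ (between /v/ and /z/): before a voiced consonant, so rule 2 applies → [iː].

[iː]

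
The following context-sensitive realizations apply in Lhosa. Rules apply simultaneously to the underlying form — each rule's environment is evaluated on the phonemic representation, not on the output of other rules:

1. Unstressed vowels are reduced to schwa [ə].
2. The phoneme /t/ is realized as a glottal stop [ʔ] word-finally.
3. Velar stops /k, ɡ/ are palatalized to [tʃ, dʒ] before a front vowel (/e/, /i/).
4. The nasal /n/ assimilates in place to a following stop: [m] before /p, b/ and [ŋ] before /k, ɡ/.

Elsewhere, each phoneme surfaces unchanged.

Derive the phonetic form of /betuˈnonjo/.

/b/ stays [b].
/e/ (between /b/ and /t/) occurs in an unstressed syllable → [ə] by rule 1.
/t/ (between /e/ and /u/): rule 2 targets it, but not word-finally → unchanged [t].
/u/ meets the environment for rule 1 (in an unstressed syllable) → [ə].
/n/ — between /u/ and /o/; rule 4 does not apply here → [n].
/o/ — between /n/ and /n/; rule 1 does not apply here → [o].
/n/ — between /o/ and /j/; rule 4 does not apply here → [n].
/j/ stays [j].
/o/ (word-final) occurs in an unstressed syllable → [ə] by rule 1.

[bətəˈnonjə]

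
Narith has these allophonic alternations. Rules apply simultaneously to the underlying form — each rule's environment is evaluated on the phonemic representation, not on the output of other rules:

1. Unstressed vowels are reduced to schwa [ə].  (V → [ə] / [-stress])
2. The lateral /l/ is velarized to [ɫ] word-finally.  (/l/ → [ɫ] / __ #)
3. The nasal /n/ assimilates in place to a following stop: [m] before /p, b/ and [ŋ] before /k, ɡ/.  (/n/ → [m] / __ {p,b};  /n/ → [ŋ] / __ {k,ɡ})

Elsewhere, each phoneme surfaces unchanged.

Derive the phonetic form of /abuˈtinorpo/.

[əbəˈtinərpə]

/a/ meets the environment for rule 1 (in an unstressed syllable) → [ə].
/b/ (between /a/ and /u/): no rule targets it → [b].
/u/ (between /b/ and /t/) occurs in an unstressed syllable → [ə] by rule 1.
/t/ (between /u/ and /i/) is unaffected → [t].
/i/ — between /t/ and /n/; rule 1 does not apply here → [i].
/n/ (between /i/ and /o/): rule 3 targets it, but not before a labial or velar stop → unchanged [n].
Rule 1 applies to /o/ (between /n/ and /r/: in an unstressed syllable) → [ə].
/r/ (between /o/ and /p/): no rule targets it → [r].
/p/ (between /r/ and /o/) is unaffected → [p].
Rule 1 applies to /o/ (word-final: in an unstressed syllable) → [ə].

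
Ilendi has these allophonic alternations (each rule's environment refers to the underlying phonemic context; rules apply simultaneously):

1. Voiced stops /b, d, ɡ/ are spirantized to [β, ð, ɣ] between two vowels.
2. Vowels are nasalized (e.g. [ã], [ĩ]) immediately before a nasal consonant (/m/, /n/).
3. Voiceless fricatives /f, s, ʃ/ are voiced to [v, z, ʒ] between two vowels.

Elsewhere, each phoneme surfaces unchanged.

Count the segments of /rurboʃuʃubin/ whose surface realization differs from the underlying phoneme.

4

Segments that undergo a rule: /ʃ/ → [ʒ] (rule 3); /ʃ/ → [ʒ] (rule 3); /b/ → [β] (rule 1); /i/ → [ĩ] (rule 2).
All other segments surface unchanged.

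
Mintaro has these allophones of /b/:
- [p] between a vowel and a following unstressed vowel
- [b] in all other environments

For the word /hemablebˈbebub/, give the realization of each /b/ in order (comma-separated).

[b], [b], [b], [p], [b]

Occurrence 1 (position 5): no conditioning environment matches → elsewhere allophone [b].
Occurrence 2 (position 8): no conditioning environment matches → elsewhere allophone [b].
Occurrence 3 (position 9): no conditioning environment matches → elsewhere allophone [b].
Occurrence 4 (position 11): between a vowel and a following unstressed vowel → [p].
Occurrence 5 (position 13): no conditioning environment matches → elsewhere allophone [b].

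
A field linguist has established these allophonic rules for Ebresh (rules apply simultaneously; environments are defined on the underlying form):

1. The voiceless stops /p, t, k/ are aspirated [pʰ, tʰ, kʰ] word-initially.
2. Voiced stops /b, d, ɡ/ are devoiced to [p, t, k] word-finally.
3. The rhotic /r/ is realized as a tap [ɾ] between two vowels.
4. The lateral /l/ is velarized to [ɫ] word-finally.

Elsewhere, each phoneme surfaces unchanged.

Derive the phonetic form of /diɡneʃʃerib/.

[diɡneʃʃeɾip]

/d/ (word-initial) fails the environment for rule 2, so it stays [d].
/i/ stays [i].
/ɡ/ (between /i/ and /n/): rule 2 targets it, but not word-finally → unchanged [ɡ].
/n/ — not in any rule's target class → [n].
/e/ stays [e].
/ʃ/ (between /e/ and /ʃ/): no rule targets it → [ʃ].
/ʃ/ (between /ʃ/ and /e/): no rule targets it → [ʃ].
/e/ (between /ʃ/ and /r/): no rule targets it → [e].
/r/ meets the environment for rule 3 (between two vowels) → [ɾ].
/i/ (between /r/ and /b/) is unaffected → [i].
/b/ (word-final): word-finally, so rule 2 applies → [p].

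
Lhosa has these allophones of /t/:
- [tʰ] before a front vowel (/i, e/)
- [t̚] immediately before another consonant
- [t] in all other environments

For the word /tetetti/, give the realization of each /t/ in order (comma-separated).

Occurrence 1 (position 1): before a front vowel (/i, e/) → [tʰ].
Occurrence 2 (position 3): before a front vowel (/i, e/) → [tʰ].
Occurrence 3 (position 5): immediately before another consonant → [t̚].
Occurrence 4 (position 6): before a front vowel (/i, e/) → [tʰ].

[tʰ], [tʰ], [t̚], [tʰ]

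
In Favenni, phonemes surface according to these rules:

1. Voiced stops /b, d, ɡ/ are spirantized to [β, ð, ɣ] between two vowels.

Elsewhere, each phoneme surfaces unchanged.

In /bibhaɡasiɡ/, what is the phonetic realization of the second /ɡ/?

[ɡ]

/ɡ/ (word-final) is in the target of rule 1 but the environment (between two vowels) is not met → [ɡ].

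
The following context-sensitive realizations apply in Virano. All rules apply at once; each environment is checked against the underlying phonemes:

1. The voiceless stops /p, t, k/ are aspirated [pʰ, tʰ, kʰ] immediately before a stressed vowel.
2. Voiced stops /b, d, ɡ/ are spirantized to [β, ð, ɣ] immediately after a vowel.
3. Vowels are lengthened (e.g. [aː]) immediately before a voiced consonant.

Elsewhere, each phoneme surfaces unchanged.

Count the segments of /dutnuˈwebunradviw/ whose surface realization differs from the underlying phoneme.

Segments that undergo a rule: /u/ → [uː] (rule 3); /e/ → [eː] (rule 3); /b/ → [β] (rule 2); /u/ → [uː] (rule 3); /a/ → [aː] (rule 3); /d/ → [ð] (rule 2); /i/ → [iː] (rule 3).
All other segments surface unchanged.

7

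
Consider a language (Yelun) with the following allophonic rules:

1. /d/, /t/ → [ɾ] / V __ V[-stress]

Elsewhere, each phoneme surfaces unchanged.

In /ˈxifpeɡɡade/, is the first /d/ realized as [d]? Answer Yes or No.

/d/ (between /a/ and /e/) occurs between a vowel and a following unstressed vowel → [ɾ] by rule 1.
The actual realization is [ɾ], not [d].

No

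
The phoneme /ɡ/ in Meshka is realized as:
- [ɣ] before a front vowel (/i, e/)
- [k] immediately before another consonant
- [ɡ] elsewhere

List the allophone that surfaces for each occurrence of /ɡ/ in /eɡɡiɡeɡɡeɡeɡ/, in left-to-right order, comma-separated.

Occurrence 1 (position 2): immediately before another consonant → [k].
Occurrence 2 (position 3): before a front vowel (/i, e/) → [ɣ].
Occurrence 3 (position 5): before a front vowel (/i, e/) → [ɣ].
Occurrence 4 (position 7): immediately before another consonant → [k].
Occurrence 5 (position 8): before a front vowel (/i, e/) → [ɣ].
Occurrence 6 (position 10): before a front vowel (/i, e/) → [ɣ].
Occurrence 7 (position 12): no conditioning environment matches → elsewhere allophone [ɡ].

[k], [ɣ], [ɣ], [k], [ɣ], [ɣ], [ɡ]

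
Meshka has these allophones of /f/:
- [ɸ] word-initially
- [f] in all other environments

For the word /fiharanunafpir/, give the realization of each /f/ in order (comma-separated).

Occurrence 1 (position 1): word-initially → [ɸ].
Occurrence 2 (position 11): no conditioning environment matches → elsewhere allophone [f].

[ɸ], [f]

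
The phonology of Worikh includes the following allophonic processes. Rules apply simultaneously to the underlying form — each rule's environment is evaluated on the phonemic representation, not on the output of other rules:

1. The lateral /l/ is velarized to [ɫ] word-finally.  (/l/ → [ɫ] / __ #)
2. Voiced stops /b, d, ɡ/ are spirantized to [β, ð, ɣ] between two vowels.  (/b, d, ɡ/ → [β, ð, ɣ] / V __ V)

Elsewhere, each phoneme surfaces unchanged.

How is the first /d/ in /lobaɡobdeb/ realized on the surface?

/d/ (between /b/ and /e/) is in the target of rule 2 but the environment (between two vowels) is not met → [d].

[d]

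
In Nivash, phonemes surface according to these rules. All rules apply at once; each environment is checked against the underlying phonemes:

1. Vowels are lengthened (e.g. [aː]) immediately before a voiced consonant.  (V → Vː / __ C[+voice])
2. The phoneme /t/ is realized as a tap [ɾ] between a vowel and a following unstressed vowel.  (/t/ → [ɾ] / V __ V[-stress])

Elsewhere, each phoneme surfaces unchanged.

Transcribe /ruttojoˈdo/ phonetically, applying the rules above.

/r/ (word-initial) is unaffected → [r].
/u/ (between /r/ and /t/): rule 1 targets it, but not before a voiced consonant → unchanged [u].
/t/ — between /u/ and /t/; rule 2 does not apply here → [t].
/t/ (between /t/ and /o/) is in the target of rule 2 but the environment (between a vowel and a following unstressed vowel) is not met → [t].
/o/ (between /t/ and /j/) occurs before a voiced consonant → [oː] by rule 1.
/j/ (between /o/ and /o/) is unaffected → [j].
/o/ — between /j/ and /d/, before a voiced consonant — surfaces as [oː] (rule 1).
/d/ — not in any rule's target class → [d].
/o/ (word-final): rule 1 targets it, but not before a voiced consonant → unchanged [o].

[ruttoːjoːˈdo]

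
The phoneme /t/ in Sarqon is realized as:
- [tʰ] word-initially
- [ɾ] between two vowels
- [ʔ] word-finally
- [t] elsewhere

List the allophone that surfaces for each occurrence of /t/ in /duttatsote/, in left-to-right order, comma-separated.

[t], [t], [t], [ɾ]

Occurrence 1 (position 3): no conditioning environment matches → elsewhere allophone [t].
Occurrence 2 (position 4): no conditioning environment matches → elsewhere allophone [t].
Occurrence 3 (position 6): no conditioning environment matches → elsewhere allophone [t].
Occurrence 4 (position 9): between two vowels → [ɾ].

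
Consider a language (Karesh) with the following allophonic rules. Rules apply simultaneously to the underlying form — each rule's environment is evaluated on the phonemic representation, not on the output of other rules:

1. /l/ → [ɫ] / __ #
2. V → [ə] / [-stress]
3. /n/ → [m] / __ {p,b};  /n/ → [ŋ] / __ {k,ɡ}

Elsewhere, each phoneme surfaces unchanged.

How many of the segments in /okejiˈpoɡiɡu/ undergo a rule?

5

Segments that undergo a rule: /o/ → [ə] (rule 2); /e/ → [ə] (rule 2); /i/ → [ə] (rule 2); /i/ → [ə] (rule 2); /u/ → [ə] (rule 2).
All other segments surface unchanged.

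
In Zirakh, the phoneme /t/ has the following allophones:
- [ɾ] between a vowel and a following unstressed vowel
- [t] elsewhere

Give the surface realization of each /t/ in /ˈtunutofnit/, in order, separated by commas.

Occurrence 1 (position 1): no conditioning environment matches → elsewhere allophone [t].
Occurrence 2 (position 5): between a vowel and a following unstressed vowel → [ɾ].
Occurrence 3 (position 10): no conditioning environment matches → elsewhere allophone [t].

[t], [ɾ], [t]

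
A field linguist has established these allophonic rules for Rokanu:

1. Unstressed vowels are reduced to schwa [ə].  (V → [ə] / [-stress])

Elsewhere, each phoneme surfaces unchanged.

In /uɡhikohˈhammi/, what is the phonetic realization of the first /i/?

[ə]

/i/ (between /h/ and /k/): in an unstressed syllable, so rule 1 applies → [ə].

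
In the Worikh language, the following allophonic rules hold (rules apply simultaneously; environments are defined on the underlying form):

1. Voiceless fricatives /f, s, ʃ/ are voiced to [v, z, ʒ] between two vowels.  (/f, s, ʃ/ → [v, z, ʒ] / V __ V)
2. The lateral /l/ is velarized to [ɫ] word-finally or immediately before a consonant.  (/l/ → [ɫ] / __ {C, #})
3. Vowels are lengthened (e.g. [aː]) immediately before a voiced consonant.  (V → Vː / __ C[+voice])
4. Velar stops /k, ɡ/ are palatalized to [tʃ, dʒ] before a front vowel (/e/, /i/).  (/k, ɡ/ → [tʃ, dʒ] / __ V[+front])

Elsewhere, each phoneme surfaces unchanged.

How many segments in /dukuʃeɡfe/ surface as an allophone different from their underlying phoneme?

Segments that undergo a rule: /ʃ/ → [ʒ] (rule 1); /e/ → [eː] (rule 3).
All other segments surface unchanged.

2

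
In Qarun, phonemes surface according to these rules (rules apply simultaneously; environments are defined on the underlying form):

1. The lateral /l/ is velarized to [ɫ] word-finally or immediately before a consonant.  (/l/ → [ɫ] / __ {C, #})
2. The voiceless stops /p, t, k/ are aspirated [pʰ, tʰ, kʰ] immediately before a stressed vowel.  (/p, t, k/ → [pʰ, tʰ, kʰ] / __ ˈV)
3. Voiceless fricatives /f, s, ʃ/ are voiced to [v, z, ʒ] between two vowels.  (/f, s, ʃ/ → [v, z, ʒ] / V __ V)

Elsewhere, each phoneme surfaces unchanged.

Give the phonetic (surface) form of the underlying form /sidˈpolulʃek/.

[sidˈpʰoluɫʃek]

/s/ — word-initial; rule 3 does not apply here → [s].
/i/ — not in any rule's target class → [i].
/d/ (between /i/ and /p/) is unaffected → [d].
/p/ — between /d/ and /o/, immediately before a stressed vowel — surfaces as [pʰ] (rule 2).
/o/ (between /p/ and /l/): no rule targets it → [o].
/l/ — between /o/ and /u/; rule 1 does not apply here → [l].
/u/ (between /l/ and /l/): no rule targets it → [u].
Rule 1 applies to /l/ (between /u/ and /ʃ/: word-finally or immediately before a consonant) → [ɫ].
/ʃ/ — between /l/ and /e/; rule 3 does not apply here → [ʃ].
/e/ (between /ʃ/ and /k/) is unaffected → [e].
/k/ — word-final; rule 2 does not apply here → [k].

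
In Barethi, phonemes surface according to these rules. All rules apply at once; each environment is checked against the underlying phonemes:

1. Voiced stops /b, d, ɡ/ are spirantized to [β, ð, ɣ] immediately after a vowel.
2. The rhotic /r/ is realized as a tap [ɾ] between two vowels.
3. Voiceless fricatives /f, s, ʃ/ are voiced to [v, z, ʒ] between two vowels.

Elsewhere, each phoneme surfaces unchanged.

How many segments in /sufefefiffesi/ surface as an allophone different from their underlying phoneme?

Segments that undergo a rule: /f/ → [v] (rule 3); /f/ → [v] (rule 3); /f/ → [v] (rule 3); /s/ → [z] (rule 3).
All other segments surface unchanged.

4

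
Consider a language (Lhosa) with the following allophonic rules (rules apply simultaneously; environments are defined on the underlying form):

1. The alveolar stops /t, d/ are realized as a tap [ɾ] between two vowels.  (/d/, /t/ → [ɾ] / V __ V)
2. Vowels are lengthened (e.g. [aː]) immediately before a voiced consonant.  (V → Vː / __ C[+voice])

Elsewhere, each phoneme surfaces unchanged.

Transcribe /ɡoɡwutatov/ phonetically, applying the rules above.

[ɡoːɡwuɾaɾoːv]

/ɡ/ stays [ɡ].
/o/ — between /ɡ/ and /ɡ/, before a voiced consonant — surfaces as [oː] (rule 2).
/ɡ/ (between /o/ and /w/) is unaffected → [ɡ].
/w/ — not in any rule's target class → [w].
/u/ (between /w/ and /t/): rule 2 targets it, but not before a voiced consonant → unchanged [u].
Rule 1 applies to /t/ (between /u/ and /a/: between two vowels) → [ɾ].
/a/ (between /t/ and /t/) is in the target of rule 2 but the environment (before a voiced consonant) is not met → [a].
/t/ (between /a/ and /o/): between two vowels, so rule 1 applies → [ɾ].
/o/ (between /t/ and /v/) occurs before a voiced consonant → [oː] by rule 2.
/v/ (word-final): no rule targets it → [v].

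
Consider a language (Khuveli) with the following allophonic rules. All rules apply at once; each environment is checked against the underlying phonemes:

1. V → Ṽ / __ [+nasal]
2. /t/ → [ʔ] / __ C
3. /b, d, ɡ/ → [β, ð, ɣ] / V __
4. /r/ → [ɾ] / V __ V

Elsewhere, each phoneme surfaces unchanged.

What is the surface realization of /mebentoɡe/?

[meβẽntoɣe]

/m/ (word-initial): no rule targets it → [m].
/e/ (between /m/ and /b/): rule 1 targets it, but not before a nasal consonant → unchanged [e].
/b/ (between /e/ and /e/) occurs immediately after a vowel → [β] by rule 3.
/e/ (between /b/ and /n/): before a nasal consonant, so rule 1 applies → [ẽ].
/n/ (between /e/ and /t/): no rule targets it → [n].
/t/ (between /n/ and /o/) is in the target of rule 2 but the environment (immediately before a consonant) is not met → [t].
/o/ (between /t/ and /ɡ/) fails the environment for rule 1, so it stays [o].
/ɡ/ (between /o/ and /e/): immediately after a vowel, so rule 3 applies → [ɣ].
/e/ (word-final) is in the target of rule 1 but the environment (before a nasal consonant) is not met → [e].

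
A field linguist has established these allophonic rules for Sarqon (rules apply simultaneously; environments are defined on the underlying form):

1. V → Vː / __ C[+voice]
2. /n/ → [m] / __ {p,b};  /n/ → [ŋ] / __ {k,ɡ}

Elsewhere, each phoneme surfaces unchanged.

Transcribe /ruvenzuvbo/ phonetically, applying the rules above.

[ruːveːnzuːvbo]

/u/ (between /r/ and /v/) occurs before a voiced consonant → [uː] by rule 1.
/e/ (between /v/ and /n/) occurs before a voiced consonant → [eː] by rule 1.
/n/ — between /e/ and /z/; rule 2 does not apply here → [n].
/u/ (between /z/ and /v/): before a voiced consonant, so rule 1 applies → [uː].
/o/ (word-final) fails the environment for rule 1, so it stays [o].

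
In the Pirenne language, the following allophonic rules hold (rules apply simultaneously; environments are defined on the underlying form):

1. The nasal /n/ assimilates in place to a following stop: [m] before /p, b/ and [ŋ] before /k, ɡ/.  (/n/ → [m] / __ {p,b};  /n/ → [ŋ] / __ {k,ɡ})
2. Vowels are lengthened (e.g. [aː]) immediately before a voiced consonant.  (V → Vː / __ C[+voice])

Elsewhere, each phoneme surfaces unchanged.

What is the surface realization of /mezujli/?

/e/ — between /m/ and /z/, before a voiced consonant — surfaces as [eː] (rule 2).
/u/ meets the environment for rule 2 (before a voiced consonant) → [uː].
/i/ — word-final; rule 2 does not apply here → [i].

[meːzuːjli]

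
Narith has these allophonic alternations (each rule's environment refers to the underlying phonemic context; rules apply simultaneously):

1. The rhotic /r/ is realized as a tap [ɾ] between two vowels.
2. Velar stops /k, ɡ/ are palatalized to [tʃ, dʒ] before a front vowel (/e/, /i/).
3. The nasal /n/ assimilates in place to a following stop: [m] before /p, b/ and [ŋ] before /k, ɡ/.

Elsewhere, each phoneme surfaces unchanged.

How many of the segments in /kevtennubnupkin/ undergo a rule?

2

Segments that undergo a rule: /k/ → [tʃ] (rule 2); /k/ → [tʃ] (rule 2).
All other segments surface unchanged.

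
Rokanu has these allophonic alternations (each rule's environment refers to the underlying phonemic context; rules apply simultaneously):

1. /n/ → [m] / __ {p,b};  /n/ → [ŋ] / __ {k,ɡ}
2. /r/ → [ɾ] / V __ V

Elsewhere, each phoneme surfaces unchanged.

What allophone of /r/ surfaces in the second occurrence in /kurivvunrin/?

/r/ — between /n/ and /i/; rule 2 does not apply here → [r].

[r]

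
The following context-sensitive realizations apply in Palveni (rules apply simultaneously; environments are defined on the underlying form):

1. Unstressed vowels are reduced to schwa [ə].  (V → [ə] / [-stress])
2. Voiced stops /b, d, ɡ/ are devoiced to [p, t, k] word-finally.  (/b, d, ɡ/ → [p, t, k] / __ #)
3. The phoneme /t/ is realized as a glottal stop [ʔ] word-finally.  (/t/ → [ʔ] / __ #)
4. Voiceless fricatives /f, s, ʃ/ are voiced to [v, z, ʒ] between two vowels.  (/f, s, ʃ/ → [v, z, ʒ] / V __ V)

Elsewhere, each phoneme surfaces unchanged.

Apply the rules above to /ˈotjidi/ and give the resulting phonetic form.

/o/ (word-initial): rule 1 targets it, but not in an unstressed syllable → unchanged [o].
/t/ (between /o/ and /j/) fails the environment for rule 3, so it stays [t].
/j/ (between /t/ and /i/) is unaffected → [j].
/i/ (between /j/ and /d/) occurs in an unstressed syllable → [ə] by rule 1.
/d/ — between /i/ and /i/; rule 2 does not apply here → [d].
/i/ (word-final): in an unstressed syllable, so rule 1 applies → [ə].

[ˈotjədə]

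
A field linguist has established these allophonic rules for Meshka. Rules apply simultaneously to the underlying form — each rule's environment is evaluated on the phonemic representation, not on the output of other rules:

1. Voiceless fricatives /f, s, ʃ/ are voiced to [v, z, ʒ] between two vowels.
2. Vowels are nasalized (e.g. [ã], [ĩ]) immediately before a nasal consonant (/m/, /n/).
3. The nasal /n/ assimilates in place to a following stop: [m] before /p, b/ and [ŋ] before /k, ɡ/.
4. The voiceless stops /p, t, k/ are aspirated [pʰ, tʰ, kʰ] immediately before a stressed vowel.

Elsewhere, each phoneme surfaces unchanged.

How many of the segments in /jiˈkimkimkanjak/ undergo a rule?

Segments that undergo a rule: /k/ → [kʰ] (rule 4); /i/ → [ĩ] (rule 2); /i/ → [ĩ] (rule 2); /a/ → [ã] (rule 2).
All other segments surface unchanged.

4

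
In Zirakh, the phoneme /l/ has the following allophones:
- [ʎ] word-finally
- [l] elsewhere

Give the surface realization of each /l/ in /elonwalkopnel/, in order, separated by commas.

Occurrence 1 (position 2): no conditioning environment matches → elsewhere allophone [l].
Occurrence 2 (position 7): no conditioning environment matches → elsewhere allophone [l].
Occurrence 3 (position 13): word-finally → [ʎ].

[l], [l], [ʎ]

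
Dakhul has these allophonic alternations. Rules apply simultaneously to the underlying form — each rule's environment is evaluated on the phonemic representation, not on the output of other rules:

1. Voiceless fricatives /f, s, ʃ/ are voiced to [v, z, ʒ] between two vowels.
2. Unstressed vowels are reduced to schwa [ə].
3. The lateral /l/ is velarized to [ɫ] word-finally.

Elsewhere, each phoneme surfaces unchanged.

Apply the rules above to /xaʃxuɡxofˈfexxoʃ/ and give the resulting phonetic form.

[xəʃxəɡxəfˈfexxəʃ]

/a/ (between /x/ and /ʃ/): in an unstressed syllable, so rule 2 applies → [ə].
/ʃ/ (between /a/ and /x/): rule 1 targets it, but not between two vowels → unchanged [ʃ].
/u/ (between /x/ and /ɡ/): in an unstressed syllable, so rule 2 applies → [ə].
/o/ meets the environment for rule 2 (in an unstressed syllable) → [ə].
/f/ (between /o/ and /f/): rule 1 targets it, but not between two vowels → unchanged [f].
/f/ (between /f/ and /e/) fails the environment for rule 1, so it stays [f].
/e/ (between /f/ and /x/): rule 2 targets it, but not in an unstressed syllable → unchanged [e].
/o/ meets the environment for rule 2 (in an unstressed syllable) → [ə].
/ʃ/ (word-final): rule 1 targets it, but not between two vowels → unchanged [ʃ].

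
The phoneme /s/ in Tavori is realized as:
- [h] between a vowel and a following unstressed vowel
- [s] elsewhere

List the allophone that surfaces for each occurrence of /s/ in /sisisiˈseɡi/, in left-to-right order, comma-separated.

[s], [h], [h], [s]

Occurrence 1 (position 1): no conditioning environment matches → elsewhere allophone [s].
Occurrence 2 (position 3): between a vowel and a following unstressed vowel → [h].
Occurrence 3 (position 5): between a vowel and a following unstressed vowel → [h].
Occurrence 4 (position 7): no conditioning environment matches → elsewhere allophone [s].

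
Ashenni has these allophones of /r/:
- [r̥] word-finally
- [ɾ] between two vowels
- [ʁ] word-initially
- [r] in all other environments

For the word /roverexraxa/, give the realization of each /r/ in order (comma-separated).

[ʁ], [ɾ], [r]

Occurrence 1 (position 1): word-initially → [ʁ].
Occurrence 2 (position 5): between two vowels → [ɾ].
Occurrence 3 (position 8): no conditioning environment matches → elsewhere allophone [r].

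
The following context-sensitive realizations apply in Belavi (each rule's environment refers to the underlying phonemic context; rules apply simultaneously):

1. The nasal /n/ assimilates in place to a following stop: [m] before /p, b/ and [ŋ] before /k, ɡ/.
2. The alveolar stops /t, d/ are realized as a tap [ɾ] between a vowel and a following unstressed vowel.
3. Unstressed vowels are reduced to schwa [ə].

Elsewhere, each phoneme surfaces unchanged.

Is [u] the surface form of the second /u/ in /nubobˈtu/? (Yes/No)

/u/ (word-final) is in the target of rule 3 but the environment (in an unstressed syllable) is not met → [u].
The actual realization is [u], which matches [u].

Yes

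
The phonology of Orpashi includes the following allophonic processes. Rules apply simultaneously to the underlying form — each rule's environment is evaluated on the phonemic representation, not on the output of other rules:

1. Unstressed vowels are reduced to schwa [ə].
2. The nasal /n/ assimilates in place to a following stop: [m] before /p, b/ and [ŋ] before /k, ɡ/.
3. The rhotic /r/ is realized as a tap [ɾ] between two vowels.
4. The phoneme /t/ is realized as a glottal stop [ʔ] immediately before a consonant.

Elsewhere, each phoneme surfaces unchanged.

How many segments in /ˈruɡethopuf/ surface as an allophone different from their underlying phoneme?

Segments that undergo a rule: /e/ → [ə] (rule 1); /t/ → [ʔ] (rule 4); /o/ → [ə] (rule 1); /u/ → [ə] (rule 1).
All other segments surface unchanged.

4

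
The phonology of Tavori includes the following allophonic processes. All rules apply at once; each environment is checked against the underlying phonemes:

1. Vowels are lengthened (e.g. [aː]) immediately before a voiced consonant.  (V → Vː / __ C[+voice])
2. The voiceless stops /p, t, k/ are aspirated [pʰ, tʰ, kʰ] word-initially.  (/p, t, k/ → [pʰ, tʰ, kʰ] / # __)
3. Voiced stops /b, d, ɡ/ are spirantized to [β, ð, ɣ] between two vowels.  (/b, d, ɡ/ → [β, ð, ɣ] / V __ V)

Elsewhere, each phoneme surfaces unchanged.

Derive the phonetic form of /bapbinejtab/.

[bapbiːneːjtaːb]

/b/ — word-initial; rule 3 does not apply here → [b].
/a/ (between /b/ and /p/): rule 1 targets it, but not before a voiced consonant → unchanged [a].
/p/ — between /a/ and /b/; rule 2 does not apply here → [p].
/b/ (between /p/ and /i/) is in the target of rule 3 but the environment (between two vowels) is not met → [b].
Rule 1 applies to /i/ (between /b/ and /n/: before a voiced consonant) → [iː].
/n/ (between /i/ and /e/): no rule targets it → [n].
/e/ — between /n/ and /j/, before a voiced consonant — surfaces as [eː] (rule 1).
/j/ (between /e/ and /t/): no rule targets it → [j].
/t/ (between /j/ and /a/) fails the environment for rule 2, so it stays [t].
Rule 1 applies to /a/ (between /t/ and /b/: before a voiced consonant) → [aː].
/b/ (word-final) fails the environment for rule 3, so it stays [b].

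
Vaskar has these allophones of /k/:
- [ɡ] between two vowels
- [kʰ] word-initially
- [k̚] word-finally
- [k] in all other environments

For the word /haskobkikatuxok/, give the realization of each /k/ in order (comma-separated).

Occurrence 1 (position 4): no conditioning environment matches → elsewhere allophone [k].
Occurrence 2 (position 7): no conditioning environment matches → elsewhere allophone [k].
Occurrence 3 (position 9): between two vowels → [ɡ].
Occurrence 4 (position 15): word-finally → [k̚].

[k], [k], [ɡ], [k̚]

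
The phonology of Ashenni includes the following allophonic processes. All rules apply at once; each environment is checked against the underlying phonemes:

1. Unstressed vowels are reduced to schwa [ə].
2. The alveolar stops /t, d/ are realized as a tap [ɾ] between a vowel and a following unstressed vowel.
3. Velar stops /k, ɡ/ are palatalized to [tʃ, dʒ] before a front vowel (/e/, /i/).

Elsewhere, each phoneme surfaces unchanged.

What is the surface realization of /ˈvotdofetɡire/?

/v/ — not in any rule's target class → [v].
/o/ — between /v/ and /t/; rule 1 does not apply here → [o].
/t/ (between /o/ and /d/) is in the target of rule 2 but the environment (between a vowel and a following unstressed vowel) is not met → [t].
/d/ (between /t/ and /o/): rule 2 targets it, but not between a vowel and a following unstressed vowel → unchanged [d].
Rule 1 applies to /o/ (between /d/ and /f/: in an unstressed syllable) → [ə].
/f/ — not in any rule's target class → [f].
/e/ — between /f/ and /t/, in an unstressed syllable — surfaces as [ə] (rule 1).
/t/ (between /e/ and /ɡ/): rule 2 targets it, but not between a vowel and a following unstressed vowel → unchanged [t].
/ɡ/ — between /t/ and /i/, before a front vowel — surfaces as [dʒ] (rule 3).
/i/ meets the environment for rule 1 (in an unstressed syllable) → [ə].
/r/ (between /i/ and /e/): no rule targets it → [r].
Rule 1 applies to /e/ (word-final: in an unstressed syllable) → [ə].

[ˈvotdəfətdʒərə]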